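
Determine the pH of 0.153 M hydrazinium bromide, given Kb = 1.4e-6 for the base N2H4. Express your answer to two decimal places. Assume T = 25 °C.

pH = 4.48

N2H5+ is the conjugate acid of the weak base N2H4.
Ka = Kw/Kb = 1.0×10^-14 / 1.4 × 10^-6 = 7.14 × 10^-9
Let x = [H+] at equilibrium. Ka = x²/(0.153 − x).
Since Ka ≪ C₀, x ≈ √(Ka·C₀) = 3.31 × 10^-5 M.
(x/C₀ = 0.022% < 5%, so the approximation holds.)
pH = −log[H+] = −log(3.31 × 10^-5) = 4.48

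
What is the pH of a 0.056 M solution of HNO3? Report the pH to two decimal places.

HNO3 is a strong acid and dissociates completely, so [H+] = 0.056 M.
pH = -log(0.056) = 1.25

pH = 1.25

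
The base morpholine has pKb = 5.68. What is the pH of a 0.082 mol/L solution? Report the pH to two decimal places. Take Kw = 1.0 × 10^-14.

pH = 10.62

C4H8ONH + H2O ⇌ C4H8ONH2+ + OH-
Kb = 10^(−5.68) = 2.09 × 10^-6
Kb = x²/(0.082 − x) = 2.09 × 10^-6
Neglecting x in the denominator: x = √(2.09 × 10^-6 × 0.082) = 4.14 × 10^-4 M
Check: 0.5% ionized — well under 5%, approximation valid.
pOH = −log(4.14 × 10^-4) = 3.38; pH = 14.00 − 3.38 = 10.62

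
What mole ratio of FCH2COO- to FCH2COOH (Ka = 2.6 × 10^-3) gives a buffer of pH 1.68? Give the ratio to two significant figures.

ratio = 0.12

pKa = -log(2.6 × 10^-3) = 2.585
pH = pKa + log(r) ⇒ log(r) = 1.68 − 2.585 = -0.905
r = [FCH2COO-]/[FCH2COOH] = 10^(-0.905) = 0.124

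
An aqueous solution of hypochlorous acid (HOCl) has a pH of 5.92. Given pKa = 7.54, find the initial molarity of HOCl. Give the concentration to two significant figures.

C₀ = 5.1 × 10^-5 M

[H+] = 10^(-5.92) = 1.20 × 10^-6 M = x
Ka = 10^(−7.54) = 2.88 × 10^-8
Ka = x²/(C₀ − x) ⇒ C₀ = x + x²/Ka
C₀ = 1.20 × 10^-6 + (1.20 × 10^-6)²/(2.88 × 10^-8) = 5.12 × 10^-5 M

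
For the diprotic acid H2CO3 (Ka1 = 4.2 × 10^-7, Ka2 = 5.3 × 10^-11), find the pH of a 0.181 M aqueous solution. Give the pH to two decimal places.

Since Ka1 ≫ Ka2, the first ionization dominates [H+].
Ka1 = x²/(0.181 − x) = 4.2 × 10^-7
x ≈ √(4.2 × 10^-7 × 0.181) = 2.76 × 10^-4 M
pH = −log(2.76 × 10^-4) = 3.56

pH = 3.56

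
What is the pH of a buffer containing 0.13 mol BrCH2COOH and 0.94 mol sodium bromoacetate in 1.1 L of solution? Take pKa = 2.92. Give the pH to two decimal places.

Henderson–Hasselbalch: pH = pKa + log([BrCH2COO-]/[BrCH2COOH]) = 2.92 + log(0.94/0.13)
pH = 2.92 + (+0.859) = 3.78

pH = 3.78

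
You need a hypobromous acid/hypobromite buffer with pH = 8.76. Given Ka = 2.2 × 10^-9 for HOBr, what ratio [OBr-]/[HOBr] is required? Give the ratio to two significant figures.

pKa = -log(2.2 × 10^-9) = 8.658
pH = pKa + log(r) ⇒ log(r) = 8.76 − 8.658 = +0.102
r = [OBr-]/[HOBr] = 10^(+0.102) = 1.26

ratio = 1.3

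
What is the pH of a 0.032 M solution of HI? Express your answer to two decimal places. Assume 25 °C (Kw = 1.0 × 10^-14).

HI is a strong acid and dissociates completely, so [H+] = 0.032 M.
pH = -log(0.032) = 1.49

pH = 1.49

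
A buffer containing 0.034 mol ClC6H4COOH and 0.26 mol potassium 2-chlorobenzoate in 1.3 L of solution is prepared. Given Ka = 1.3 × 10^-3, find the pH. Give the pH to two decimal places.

pKa = −log(1.3 × 10^-3) = 2.886
Using pH = pKa + log([base]/[acid]) with [base]/[acid] = 0.26/0.034:
pH = 2.886 + (+0.883) = 3.77

pH = 3.77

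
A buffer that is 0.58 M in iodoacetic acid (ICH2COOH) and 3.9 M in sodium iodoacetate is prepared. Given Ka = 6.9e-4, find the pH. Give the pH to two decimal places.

pKa = −log(6.9 × 10^-4) = 3.161
pH = pKa + log([A⁻]/[HA]) = 3.161 + log(3.9/0.58)
pH = 3.161 + (+0.828) = 3.99

pH = 3.99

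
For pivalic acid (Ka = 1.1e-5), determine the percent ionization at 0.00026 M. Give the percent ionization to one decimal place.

(CH3)3CCOOH ⇌ (CH3)3CCOO- + H+; let x = [H+] at equilibrium.
Solve x² + 1.1e-05x − 2.86e-09 = 0 → x = 4.83 × 10^-5 M
Fraction ionized = 4.83 × 10^-5 / 0.00026 = 0.1858 → 18.6%

18.6%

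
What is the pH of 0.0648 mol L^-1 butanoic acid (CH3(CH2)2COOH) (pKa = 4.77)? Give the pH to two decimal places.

pH = 2.98

CH3(CH2)2COOH ⇌ CH3(CH2)2COO- + H+
Ka = 10^(−4.77) = 1.70 × 10^-5
Let x = [H+] at equilibrium. Ka = x²/(0.0648 − x).
Since Ka ≪ C₀, x ≈ √(Ka·C₀) = 1.05 × 10^-3 M.
pH = −log[H+] = −log(1.05 × 10^-3) = 2.98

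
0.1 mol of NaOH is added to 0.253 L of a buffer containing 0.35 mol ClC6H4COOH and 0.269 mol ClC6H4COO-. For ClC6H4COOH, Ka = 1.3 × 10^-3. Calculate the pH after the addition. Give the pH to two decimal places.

pH = 3.06

OH- converts ClC6H4COOH to ClC6H4COO-: ClC6H4COOH → 0.25 mol, ClC6H4COO- → 0.369 mol.
pKa = −log(1.3 × 10^-3) = 2.886
Henderson–Hasselbalch with mole ratio 0.369/0.25: pH = 2.886 + (+0.169)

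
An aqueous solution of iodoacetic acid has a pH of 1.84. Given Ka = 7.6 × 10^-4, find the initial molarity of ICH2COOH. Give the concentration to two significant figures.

[H+] = 10^(-1.84) = 1.45 × 10^-2 M = x
Ka = x²/(C₀ − x) ⇒ C₀ = x + x²/Ka
C₀ = 1.45 × 10^-2 + (1.45 × 10^-2)²/(7.6 × 10^-4) = 2.91 × 10^-1 M

C₀ = 2.9 × 10^-1 M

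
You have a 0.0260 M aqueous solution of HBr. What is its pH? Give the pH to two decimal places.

HBr is a strong acid and dissociates completely, so [H+] = 0.0260 M.
pH = -log(0.026) = 1.59

pH = 1.59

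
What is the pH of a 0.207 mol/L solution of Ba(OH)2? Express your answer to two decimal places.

Ba(OH)2 is a strong base (each formula unit releases 2 OH-); [OH-] = 0.414 M.
pOH = -log(0.414) = 0.38
pH = 14.00 - 0.38 = 13.62

pH = 13.62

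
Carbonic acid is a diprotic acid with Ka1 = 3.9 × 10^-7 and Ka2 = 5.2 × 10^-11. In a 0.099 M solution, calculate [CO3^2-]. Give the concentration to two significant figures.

5.2 × 10^-11 M

First ionization gives [H+] ≈ [HCO3-] = 1.96 × 10^-4 M.
Second step: Ka2 = [H+][CO3^2-]/[HCO3-] ≈ [CO3^2-] (since [H+] ≈ [HCO3-]).
So [CO3^2-] ≈ Ka2.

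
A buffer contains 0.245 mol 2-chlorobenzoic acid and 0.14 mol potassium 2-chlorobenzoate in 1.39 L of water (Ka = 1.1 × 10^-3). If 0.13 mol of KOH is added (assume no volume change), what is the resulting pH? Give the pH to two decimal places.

OH- converts ClC6H4COOH to ClC6H4COO-: ClC6H4COOH → 0.115 mol, ClC6H4COO- → 0.27 mol.
pKa = −log(1.1 × 10^-3) = 2.959
Henderson–Hasselbalch with mole ratio 0.27/0.115: pH = 2.959 + (+0.371)

pH = 3.33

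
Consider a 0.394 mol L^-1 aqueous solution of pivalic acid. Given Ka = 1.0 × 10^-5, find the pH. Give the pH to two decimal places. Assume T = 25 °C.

(CH3)3CCOOH ⇌ (CH3)3CCOO- + H+
Ka = [H+]²/(0.394 − [H+]) = 1.0 × 10^-5
Since Ka ≪ C₀, [H+] ≈ √(Ka·C₀) = 1.98 × 10^-3 M.
([H+]/C₀ = 0.5% < 5%, so the approximation holds.)
pH = −log[H+] = −log(1.98 × 10^-3) = 2.70

pH = 2.70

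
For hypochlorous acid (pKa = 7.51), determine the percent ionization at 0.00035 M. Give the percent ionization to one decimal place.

0.9%

HOCl ⇌ OCl- + H+; let x = [H+] at equilibrium.
Ka = 10^(−7.51) = 3.09 × 10^-8
x ≈ √(Ka·C₀) = √(3.09 × 10^-8 × 0.00035) = 3.29 × 10^-6 M
Fraction ionized = 3.29 × 10^-6 / 0.00035 = 0.0094 → 0.9%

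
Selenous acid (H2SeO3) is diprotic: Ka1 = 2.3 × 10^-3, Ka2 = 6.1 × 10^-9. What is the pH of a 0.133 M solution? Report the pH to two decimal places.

pH = 1.79

Ka1 ≫ Ka2, so treat the first dissociation as the only significant source of H+.
Ka1 = x²/(0.133 − x) = 2.3 × 10^-3
Solving the quadratic: x = (−Ka1 + √(Ka1² + 4·Ka1·C₀))/2 = 1.64 × 10^-2 M
pH = −log(1.64 × 10^-2) = 1.79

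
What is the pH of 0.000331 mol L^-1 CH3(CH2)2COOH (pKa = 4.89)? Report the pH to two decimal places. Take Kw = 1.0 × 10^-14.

pH = 4.23

CH3(CH2)2COOH ⇌ CH3(CH2)2COO- + H+
Ka = 10^(−4.89) = 1.29 × 10^-5
Ka = x²/(0.000331 − x) = 1.29 × 10^-5
The 5% rule fails; solving x² + Ka·x − Ka·C₀ = 0 exactly:
x = (−Ka + √(Ka² + 4·Ka·C₀))/2 = 5.92 × 10^-5 M
pH = −log(5.92 × 10^-5) = 4.23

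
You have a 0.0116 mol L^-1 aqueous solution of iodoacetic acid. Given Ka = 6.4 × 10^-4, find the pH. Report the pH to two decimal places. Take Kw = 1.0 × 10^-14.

pH = 2.62

ICH2COOH ⇌ ICH2COO- + H+
From the ICE table, Ka = [H+]²/(0.0116 − [H+]) = 6.4 × 10^-4.
Here C₀/Ka ≈ 18.1, so the small-[H+] approximation fails. Use the quadratic:
[H+] = (−Ka + √(Ka² + 4·Ka·C₀))/2 = 2.42 × 10^-3 M
pH = −log(2.42 × 10^-3) = 2.62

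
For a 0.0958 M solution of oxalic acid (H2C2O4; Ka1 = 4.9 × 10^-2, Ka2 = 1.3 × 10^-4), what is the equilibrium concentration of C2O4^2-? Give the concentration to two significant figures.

1.3 × 10^-4 M

First ionization gives [H+] ≈ [HC2O4-] = 4.83 × 10^-2 M.
Second step: Ka2 = [H+][C2O4^2-]/[HC2O4-] ≈ [C2O4^2-] (since [H+] ≈ [HC2O4-]).
So [C2O4^2-] ≈ Ka2.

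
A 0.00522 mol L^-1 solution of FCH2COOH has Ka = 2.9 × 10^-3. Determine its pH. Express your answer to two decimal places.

FCH2COOH ⇌ FCH2COO- + H+
Ka = x²/(0.00522 − x) = 2.9 × 10^-3
x is not negligible relative to C₀; solve x² + 0.0029·x − 1.51e-05 = 0.
x = [−0.0029 + √(0.0029² + 6.06e-05)]/2 = 2.70 × 10^-3 M
pH = −log[H+] = −log(2.70 × 10^-3) = 2.57

pH = 2.57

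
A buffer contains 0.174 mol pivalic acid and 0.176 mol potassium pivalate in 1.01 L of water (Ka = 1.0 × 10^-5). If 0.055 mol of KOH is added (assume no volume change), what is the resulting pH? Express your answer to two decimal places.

After neutralization: n((CH3)3CCOOH) = 0.119 mol, n((CH3)3CCOO-) = 0.231 mol.
pKa = −log(1.0 × 10^-5) = 5.000
pH = pKa + log([A⁻]/[HA]) = 5.000 + log(0.231/0.119) = 5.000 +0.288

pH = 5.29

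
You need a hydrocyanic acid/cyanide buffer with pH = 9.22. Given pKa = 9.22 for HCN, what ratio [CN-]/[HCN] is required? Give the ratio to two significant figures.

ratio = 1.0

pH = pKa + log(r) ⇒ log(r) = 9.22 − 9.22 = +0.00
r = [CN-]/[HCN] = 10^(+0.00) = 1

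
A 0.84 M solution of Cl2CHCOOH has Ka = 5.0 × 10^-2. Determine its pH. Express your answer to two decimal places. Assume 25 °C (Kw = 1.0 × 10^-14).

Cl2CHCOOH ⇌ Cl2CHCOO- + H+
Ka = x²/(0.84 − x) = 5.0 × 10^-2
x is not negligible relative to C₀; solve x² + 0.05·x − 0.042 = 0.
x = [−0.05 + √(0.05² + 0.168)]/2 = 1.81 × 10^-1 M
pH = −log[H+] = −log(1.81 × 10^-1) = 0.74

pH = 0.74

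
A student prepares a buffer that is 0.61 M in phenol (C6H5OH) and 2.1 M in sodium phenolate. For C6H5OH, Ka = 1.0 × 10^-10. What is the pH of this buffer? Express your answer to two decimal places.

pKa = −log(1.0 × 10^-10) = 10.000
Henderson–Hasselbalch: pH = pKa + log([C6H5O-]/[C6H5OH]) = 10.000 + log(2.1/0.61)
pH = 10.000 + (+0.537) = 10.54

pH = 10.54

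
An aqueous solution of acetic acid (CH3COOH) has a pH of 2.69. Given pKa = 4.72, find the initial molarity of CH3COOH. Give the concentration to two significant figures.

C₀ = 2.2 × 10^-1 M

[H+] = 10^(-2.69) = 2.04 × 10^-3 M = x
Ka = 10^(−4.72) = 1.91 × 10^-5
Ka = x²/(C₀ − x) ⇒ C₀ = x + x²/Ka
C₀ = 2.04 × 10^-3 + (2.04 × 10^-3)²/(1.91 × 10^-5) = 2.20 × 10^-1 M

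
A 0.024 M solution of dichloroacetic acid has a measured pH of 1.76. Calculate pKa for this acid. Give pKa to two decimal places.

[H+] = 10^(-1.76) = 1.74 × 10^-2 M
At equilibrium [HA] = 0.024 − 1.74 × 10^-2 = 6.60 × 10^-3 M
Ka = [H+][A-]/[HA] = (1.74 × 10^-2)² / 6.60 × 10^-3 = 4.59 × 10^-2
pKa = -log(4.59 × 10^-2) = 1.34

pKa = 1.34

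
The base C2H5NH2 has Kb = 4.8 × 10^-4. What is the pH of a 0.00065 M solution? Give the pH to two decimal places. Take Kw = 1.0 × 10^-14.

C2H5NH2 + H2O ⇌ C2H5NH3+ + OH-
Kb = [OH-]²/(0.00065 − [OH-]) = 4.8 × 10^-4
[OH-] is not negligible relative to C₀; solve [OH-]² + 0.00048·[OH-] − 3.12e-07 = 0.
[OH-] = (−Kb + √(Kb² + 4·Kb·C₀))/2 = 3.68 × 10^-4 M
pOH = −log(3.68 × 10^-4) = 3.43; pH = 14.00 − 3.43 = 10.57

pH = 10.57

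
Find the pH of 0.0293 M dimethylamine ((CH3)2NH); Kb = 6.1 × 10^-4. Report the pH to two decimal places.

(CH3)2NH + H2O ⇌ (CH3)2NH2+ + OH-
Kb = x²/(0.0293 − x) = 6.1 × 10^-4
The 5% rule fails; solving x² + Kb·x − Kb·C₀ = 0 exactly:
x = [−0.00061 + √(0.00061² + 7.15e-05)]/2 = 3.93 × 10^-3 M
pOH = −log(3.93 × 10^-3) = 2.41; pH = 14.00 − 2.41 = 11.59

pH = 11.59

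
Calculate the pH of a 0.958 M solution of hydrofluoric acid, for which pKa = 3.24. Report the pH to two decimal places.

pH = 1.63

HF ⇌ F- + H+
Ka = 10^(−3.24) = 5.75 × 10^-4
From the ICE table, Ka = [H+]²/(0.958 − [H+]) = 5.75 × 10^-4.
Assume [H+] ≪ 0.958: [H+] ≈ √(5.75 × 10^-4 × 0.958) = 2.35 × 10^-2 M
Check: 2.4% ionized — well under 5%, approximation valid.
pH = −log(2.35 × 10^-2) = 1.63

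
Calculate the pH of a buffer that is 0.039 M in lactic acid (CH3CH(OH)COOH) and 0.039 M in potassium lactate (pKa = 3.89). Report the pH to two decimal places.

pH = 3.89

Henderson–Hasselbalch: pH = pKa + log([CH3CH(OH)COO-]/[CH3CH(OH)COOH]) = 3.89 + log(0.039/0.039)
pH = 3.89 + (+0.000) = 3.89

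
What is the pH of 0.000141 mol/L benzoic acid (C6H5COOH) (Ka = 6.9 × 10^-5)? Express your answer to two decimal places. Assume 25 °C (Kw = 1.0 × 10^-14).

C6H5COOH ⇌ C6H5COO- + H+
From the ICE table, Ka = [H+]²/(0.000141 − [H+]) = 6.9 × 10^-5.
The 5% rule fails; solving [H+]² + Ka·[H+] − Ka·C₀ = 0 exactly:
[H+] = (−Ka + √(Ka² + 4·Ka·C₀))/2 = 7.00 × 10^-5 M
pH = −log[H+] = −log(7.00 × 10^-5) = 4.15

pH = 4.15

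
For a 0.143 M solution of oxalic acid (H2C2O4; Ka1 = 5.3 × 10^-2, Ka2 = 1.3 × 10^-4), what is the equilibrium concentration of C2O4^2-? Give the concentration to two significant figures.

1.3 × 10^-4 M

First ionization gives [H+] ≈ [HC2O4-] = 6.45 × 10^-2 M.
Second step: Ka2 = [H+][C2O4^2-]/[HC2O4-] ≈ [C2O4^2-] (since [H+] ≈ [HC2O4-]).
So [C2O4^2-] ≈ Ka2.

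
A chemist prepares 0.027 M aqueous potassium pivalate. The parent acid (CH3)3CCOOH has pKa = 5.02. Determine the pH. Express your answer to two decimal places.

(CH3)3CCOO- is the conjugate base of the weak acid (CH3)3CCOOH.
Ka = 10^(−5.02) = 9.55 × 10^-6
Kb = Kw/Ka = 1.0×10^-14 / 9.55 × 10^-6 = 1.05 × 10^-9
From the ICE table, Kb = [OH-]²/(0.027 − [OH-]) = 1.05 × 10^-9.
Since Kb ≪ C₀, [OH-] ≈ √(Kb·C₀) = 5.32 × 10^-6 M.
([OH-]/C₀ = 0.02% < 5%, so the approximation holds.)
pOH = −log(5.32 × 10^-6) = 5.27; pH = 14.00 − 5.27 = 8.73

pH = 8.73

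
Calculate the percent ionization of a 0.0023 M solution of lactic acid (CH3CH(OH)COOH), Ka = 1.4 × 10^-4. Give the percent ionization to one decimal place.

CH3CH(OH)COOH ⇌ CH3CH(OH)COO- + H+; let x = [H+] at equilibrium.
Solve x² + 0.00014x − 3.22e-07 = 0 → x = 5.02 × 10^-4 M
Fraction ionized = 5.02 × 10^-4 / 0.0023 = 0.2183 → 21.8%

21.8%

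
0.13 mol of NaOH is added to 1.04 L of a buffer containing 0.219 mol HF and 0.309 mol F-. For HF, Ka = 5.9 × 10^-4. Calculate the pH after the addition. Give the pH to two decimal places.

OH- converts HF to F-: HF → 0.089 mol, F- → 0.439 mol.
pKa = −log(5.9 × 10^-4) = 3.229
pH = pKa + log([A⁻]/[HA]) = 3.229 + log(0.439/0.089) = 3.229 +0.693

pH = 3.92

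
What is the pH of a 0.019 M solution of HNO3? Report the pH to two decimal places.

HNO3 is a strong acid and dissociates completely, so [H+] = 0.019 M.
pH = -log(0.019) = 1.72

pH = 1.72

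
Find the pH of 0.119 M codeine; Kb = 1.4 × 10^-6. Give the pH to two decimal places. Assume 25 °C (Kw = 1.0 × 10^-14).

C18H21NO3 + H2O ⇌ C18H22NO3+ + OH-
From the ICE table, Kb = x²/(0.119 − x) = 1.4 × 10^-6.
Since Kb ≪ C₀, x ≈ √(Kb·C₀) = 4.08 × 10^-4 M.
pOH = 3.39, so pH = 14.00 − pOH = 10.61

pH = 10.61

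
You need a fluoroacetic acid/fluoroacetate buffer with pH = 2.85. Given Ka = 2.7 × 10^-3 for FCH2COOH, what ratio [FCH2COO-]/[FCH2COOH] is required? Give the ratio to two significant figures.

ratio = 1.9

pKa = -log(2.7 × 10^-3) = 2.569
pH = pKa + log(r) ⇒ log(r) = 2.85 − 2.569 = +0.281
r = [FCH2COO-]/[FCH2COOH] = 10^(+0.281) = 1.91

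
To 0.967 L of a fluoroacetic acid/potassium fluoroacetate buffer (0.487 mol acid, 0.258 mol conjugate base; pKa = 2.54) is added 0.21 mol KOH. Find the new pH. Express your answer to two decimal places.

pH = 2.77

OH- converts FCH2COOH to FCH2COO-: FCH2COOH → 0.277 mol, FCH2COO- → 0.468 mol.
Henderson–Hasselbalch with mole ratio 0.468/0.277: pH = 2.54 + (+0.228)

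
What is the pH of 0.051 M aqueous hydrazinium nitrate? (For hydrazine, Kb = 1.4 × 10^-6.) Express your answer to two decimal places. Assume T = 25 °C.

N2H5+ is the conjugate acid of the weak base N2H4.
Ka = Kw/Kb = 1.0×10^-14 / 1.4 × 10^-6 = 7.14 × 10^-9
Ka = x²/(0.051 − x) = 7.14 × 10^-9
Assume x ≪ 0.051: x ≈ √(7.14 × 10^-9 × 0.051) = 1.91 × 10^-5 M
pH = −log(1.91 × 10^-5) = 4.72

pH = 4.72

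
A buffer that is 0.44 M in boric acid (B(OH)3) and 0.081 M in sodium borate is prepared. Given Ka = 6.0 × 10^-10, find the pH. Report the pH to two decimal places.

pKa = −log(6.0 × 10^-10) = 9.222
Using pH = pKa + log([base]/[acid]) with [base]/[acid] = 0.081/0.44:
pH = 9.222 + (-0.735) = 8.49

pH = 8.49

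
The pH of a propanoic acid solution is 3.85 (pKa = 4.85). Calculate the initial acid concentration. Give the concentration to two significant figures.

C₀ = 1.6 × 10^-3 M

[H+] = 10^(-3.85) = 1.41 × 10^-4 M = x
Ka = 10^(−4.85) = 1.41 × 10^-5
Ka = x²/(C₀ − x) ⇒ C₀ = x + x²/Ka
C₀ = 1.41 × 10^-4 + (1.41 × 10^-4)²/(1.41 × 10^-5) = 1.55 × 10^-3 M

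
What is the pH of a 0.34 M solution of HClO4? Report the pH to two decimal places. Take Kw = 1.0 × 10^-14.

HClO4 is a strong acid and dissociates completely, so [H+] = 0.34 M.
pH = -log(0.34) = 0.47

pH = 0.47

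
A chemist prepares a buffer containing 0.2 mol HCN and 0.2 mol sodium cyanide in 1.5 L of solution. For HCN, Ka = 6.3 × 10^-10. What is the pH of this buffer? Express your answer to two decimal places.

pH = 9.20

pKa = −log(6.3 × 10^-10) = 9.201
Henderson–Hasselbalch: pH = pKa + log([CN-]/[HCN]) = 9.201 + log(0.2/0.2)
pH = 9.201 + (+0.000) = 9.20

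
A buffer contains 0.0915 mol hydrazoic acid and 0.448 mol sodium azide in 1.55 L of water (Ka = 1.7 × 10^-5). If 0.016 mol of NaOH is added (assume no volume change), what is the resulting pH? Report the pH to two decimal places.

pH = 5.56

After neutralization: n(HN3) = 0.0755 mol, n(N3-) = 0.464 mol.
pKa = −log(1.7 × 10^-5) = 4.770
pH = pKa + log([A⁻]/[HA]) = 4.770 + log(0.464/0.0755) = 4.770 +0.789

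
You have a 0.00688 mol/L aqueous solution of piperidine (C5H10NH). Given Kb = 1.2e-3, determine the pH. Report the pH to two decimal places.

pH = 11.37

C5H10NH + H2O ⇌ C5H10NH2+ + OH-
From the ICE table, Kb = [OH-]²/(0.00688 − [OH-]) = 1.2 × 10^-3.
[OH-] is not negligible relative to C₀; solve [OH-]² + 0.0012·[OH-] − 8.26e-06 = 0.
[OH-] = [−0.0012 + √(0.0012² + 3.3e-05)]/2 = 2.34 × 10^-3 M
pOH = 2.63, so pH = 14.00 − pOH = 11.37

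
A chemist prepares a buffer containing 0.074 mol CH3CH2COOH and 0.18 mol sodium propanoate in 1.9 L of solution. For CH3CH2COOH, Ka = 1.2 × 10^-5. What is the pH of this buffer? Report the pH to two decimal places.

pKa = −log(1.2 × 10^-5) = 4.921
Using pH = pKa + log([base]/[acid]) with [base]/[acid] = 0.18/0.074:
pH = 4.921 + (+0.386) = 5.31

pH = 5.31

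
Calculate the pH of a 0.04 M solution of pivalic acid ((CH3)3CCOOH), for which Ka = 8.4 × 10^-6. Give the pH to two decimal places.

pH = 3.24

(CH3)3CCOOH ⇌ (CH3)3CCOO- + H+
From the ICE table, Ka = x²/(0.04 − x) = 8.4 × 10^-6.
Assume x ≪ 0.04: x ≈ √(8.4 × 10^-6 × 0.04) = 5.80 × 10^-4 M
pH = −log[H+] = −log(5.80 × 10^-4) = 3.24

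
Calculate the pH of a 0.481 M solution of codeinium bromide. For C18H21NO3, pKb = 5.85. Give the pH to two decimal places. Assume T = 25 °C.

pH = 4.23

C18H22NO3+ is the conjugate acid of the weak base C18H21NO3.
Kb = 10^(−5.85) = 1.41 × 10^-6
Ka = Kw/Kb = 1.0×10^-14 / 1.41 × 10^-6 = 7.09 × 10^-9
From the ICE table, Ka = x²/(0.481 − x) = 7.09 × 10^-9.
Neglecting x in the denominator: x = √(7.09 × 10^-9 × 0.481) = 5.84 × 10^-5 M
Check: 0.012% ionized — well under 5%, approximation valid.
pH = −log(5.84 × 10^-5) = 4.23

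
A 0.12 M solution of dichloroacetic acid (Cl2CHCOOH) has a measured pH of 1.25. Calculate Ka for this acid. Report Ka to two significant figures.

[H+] = 10^(-1.25) = 5.62 × 10^-2 M
At equilibrium [HA] = 0.12 − 5.62 × 10^-2 = 6.38 × 10^-2 M
Ka = [H+][A-]/[HA] = (5.62 × 10^-2)² / 6.38 × 10^-2 = 5.0 × 10^-2

Ka = 5.0 × 10^-2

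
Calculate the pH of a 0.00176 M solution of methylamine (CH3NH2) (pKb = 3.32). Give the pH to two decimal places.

pH = 10.85

CH3NH2 + H2O ⇌ CH3NH3+ + OH-
Kb = 10^(−3.32) = 4.79 × 10^-4
Kb = [OH-]²/(0.00176 − [OH-]) = 4.79 × 10^-4
The 5% rule fails; solving [OH-]² + Kb·[OH-] − Kb·C₀ = 0 exactly:
[OH-] = (−Kb + √(Kb² + 4·Kb·C₀))/2 = 7.09 × 10^-4 M
pOH = −log(7.09 × 10^-4) = 3.15; pH = 14.00 − 3.15 = 10.85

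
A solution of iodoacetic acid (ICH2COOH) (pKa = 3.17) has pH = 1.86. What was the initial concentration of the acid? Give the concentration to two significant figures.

C₀ = 3.0 × 10^-1 M

[H+] = 10^(-1.86) = 1.38 × 10^-2 M = x
Ka = 10^(−3.17) = 6.76 × 10^-4
Ka = x²/(C₀ − x) ⇒ C₀ = x + x²/Ka
C₀ = 1.38 × 10^-2 + (1.38 × 10^-2)²/(6.76 × 10^-4) = 2.96 × 10^-1 M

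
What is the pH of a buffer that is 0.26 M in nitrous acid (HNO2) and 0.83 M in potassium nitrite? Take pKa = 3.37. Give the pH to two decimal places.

pH = 3.87

Henderson–Hasselbalch: pH = pKa + log([NO2-]/[HNO2]) = 3.37 + log(0.83/0.26)
pH = 3.37 + (+0.504) = 3.87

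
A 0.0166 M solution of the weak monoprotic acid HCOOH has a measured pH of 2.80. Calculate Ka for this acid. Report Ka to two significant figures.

[H+] = 10^(-2.80) = 1.58 × 10^-3 M
At equilibrium [HA] = 0.0166 − 1.58 × 10^-3 = 1.50 × 10^-2 M
Ka = [H+][A-]/[HA] = (1.58 × 10^-3)² / 1.50 × 10^-2 = 1.7 × 10^-4

Ka = 1.7 × 10^-4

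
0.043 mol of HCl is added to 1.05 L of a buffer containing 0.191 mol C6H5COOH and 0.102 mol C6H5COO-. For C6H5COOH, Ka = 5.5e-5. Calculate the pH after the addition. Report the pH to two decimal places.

Added H+ converts C6H5COO- to C6H5COOH: C6H5COOH → 0.234 mol, C6H5COO- → 0.059 mol.
pKa = −log(5.5 × 10^-5) = 4.260
Henderson–Hasselbalch with mole ratio 0.059/0.234: pH = 4.260 + (-0.598)

pH = 3.66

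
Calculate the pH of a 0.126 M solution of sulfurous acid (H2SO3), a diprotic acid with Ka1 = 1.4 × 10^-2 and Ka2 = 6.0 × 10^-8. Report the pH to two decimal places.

Ka1 ≫ Ka2, so treat the first dissociation as the only significant source of H+.
Ka1 = x²/(0.126 − x) = 1.4 × 10^-2
Solving the quadratic: x = (−Ka1 + √(Ka1² + 4·Ka1·C₀))/2 = 3.56 × 10^-2 M
pH = −log(3.56 × 10^-2) = 1.45

pH = 1.45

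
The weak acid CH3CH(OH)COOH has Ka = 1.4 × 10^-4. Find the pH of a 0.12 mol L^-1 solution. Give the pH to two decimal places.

CH3CH(OH)COOH ⇌ CH3CH(OH)COO- + H+
From the ICE table, Ka = x²/(0.12 − x) = 1.4 × 10^-4.
Assume x ≪ 0.12: x ≈ √(1.4 × 10^-4 × 0.12) = 4.10 × 10^-3 M
(x/C₀ = 3.4% < 5%, so the approximation holds.)
pH = −log(4.10 × 10^-3) = 2.39

pH = 2.39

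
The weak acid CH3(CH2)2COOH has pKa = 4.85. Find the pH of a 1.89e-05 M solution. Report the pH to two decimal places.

CH3(CH2)2COOH ⇌ CH3(CH2)2COO- + H+
Ka = 10^(−4.85) = 1.41 × 10^-5
From the ICE table, Ka = [H+]²/(1.89e-05 − [H+]) = 1.41 × 10^-5.
The 5% rule fails; solving [H+]² + Ka·[H+] − Ka·C₀ = 0 exactly:
[H+] = (−Ka + √(Ka² + 4·Ka·C₀))/2 = 1.07 × 10^-5 M
pH = −log[H+] = −log(1.07 × 10^-5) = 4.97

pH = 4.97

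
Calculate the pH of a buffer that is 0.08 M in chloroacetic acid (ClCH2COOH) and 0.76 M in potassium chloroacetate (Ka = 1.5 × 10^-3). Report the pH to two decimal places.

pKa = −log(1.5 × 10^-3) = 2.824
Using pH = pKa + log([base]/[acid]) with [base]/[acid] = 0.76/0.08:
pH = 2.824 + (+0.978) = 3.80

pH = 3.80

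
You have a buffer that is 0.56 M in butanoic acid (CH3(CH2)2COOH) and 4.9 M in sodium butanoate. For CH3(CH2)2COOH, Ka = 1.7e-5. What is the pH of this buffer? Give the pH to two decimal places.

pH = 5.71

pKa = −log(1.7 × 10^-5) = 4.770
Henderson–Hasselbalch: pH = pKa + log([CH3(CH2)2COO-]/[CH3(CH2)2COOH]) = 4.770 + log(4.9/0.56)
pH = 4.770 + (+0.942) = 5.71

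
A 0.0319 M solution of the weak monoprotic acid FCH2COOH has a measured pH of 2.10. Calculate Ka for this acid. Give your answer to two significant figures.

[H+] = 10^(-2.10) = 7.94 × 10^-3 M
At equilibrium [HA] = 0.0319 − 7.94 × 10^-3 = 2.40 × 10^-2 M
Ka = [H+][A-]/[HA] = (7.94 × 10^-3)² / 2.40 × 10^-2 = 2.6 × 10^-3

Ka = 2.6 × 10^-3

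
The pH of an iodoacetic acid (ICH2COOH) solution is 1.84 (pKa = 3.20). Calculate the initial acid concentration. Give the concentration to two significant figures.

[H+] = 10^(-1.84) = 1.45 × 10^-2 M = x
Ka = 10^(−3.20) = 6.31 × 10^-4
Ka = x²/(C₀ − x) ⇒ C₀ = x + x²/Ka
C₀ = 1.45 × 10^-2 + (1.45 × 10^-2)²/(6.31 × 10^-4) = 3.48 × 10^-1 M

C₀ = 3.5 × 10^-1 M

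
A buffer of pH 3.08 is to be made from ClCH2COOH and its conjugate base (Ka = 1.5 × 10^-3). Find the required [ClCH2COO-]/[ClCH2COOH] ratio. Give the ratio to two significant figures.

pKa = -log(1.5 × 10^-3) = 2.824
pH = pKa + log(r) ⇒ log(r) = 3.08 − 2.824 = +0.256
r = [ClCH2COO-]/[ClCH2COOH] = 10^(+0.256) = 1.8

ratio = 1.8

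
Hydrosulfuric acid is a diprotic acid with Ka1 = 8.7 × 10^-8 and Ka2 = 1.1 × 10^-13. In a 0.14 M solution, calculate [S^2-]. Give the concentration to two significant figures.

1.1 × 10^-13 M

First ionization gives [H+] ≈ [HS-] = 1.10 × 10^-4 M.
Second step: Ka2 = [H+][S^2-]/[HS-] ≈ [S^2-] (since [H+] ≈ [HS-]).
So [S^2-] ≈ Ka2.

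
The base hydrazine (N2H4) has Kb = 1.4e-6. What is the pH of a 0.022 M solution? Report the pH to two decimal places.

pH = 10.24

N2H4 + H2O ⇌ N2H5+ + OH-
Kb = x²/(0.022 − x) = 1.4 × 10^-6
Assume x ≪ 0.022: x ≈ √(1.4 × 10^-6 × 0.022) = 1.75 × 10^-4 M
pOH = −log(1.75 × 10^-4) = 3.76; pH = 14.00 − 3.76 = 10.24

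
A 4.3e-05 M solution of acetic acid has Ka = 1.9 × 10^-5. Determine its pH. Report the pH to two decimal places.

pH = 4.69

CH3COOH ⇌ CH3COO- + H+
Ka = x²/(4.3e-05 − x) = 1.9 × 10^-5
x is not negligible relative to C₀; solve x² + 1.9e-05·x − 8.17e-10 = 0.
x = (−Ka + √(Ka² + 4·Ka·C₀))/2 = 2.06 × 10^-5 M
pH = −log(2.06 × 10^-5) = 4.69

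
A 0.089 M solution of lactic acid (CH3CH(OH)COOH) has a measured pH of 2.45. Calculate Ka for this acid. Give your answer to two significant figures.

Ka = 1.5 × 10^-4

[H+] = 10^(-2.45) = 3.55 × 10^-3 M
At equilibrium [HA] = 0.089 − 3.55 × 10^-3 = 8.54 × 10^-2 M
Ka = [H+][A-]/[HA] = (3.55 × 10^-3)² / 8.54 × 10^-2 = 1.5 × 10^-4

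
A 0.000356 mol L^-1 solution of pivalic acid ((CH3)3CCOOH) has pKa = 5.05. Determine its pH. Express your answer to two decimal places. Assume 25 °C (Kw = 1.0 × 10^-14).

(CH3)3CCOOH ⇌ (CH3)3CCOO- + H+
Ka = 10^(−5.05) = 8.91 × 10^-6
From the ICE table, Ka = x²/(0.000356 − x) = 8.91 × 10^-6.
x is not negligible relative to C₀; solve x² + 8.91e-06·x − 3.17e-09 = 0.
x = (−Ka + √(Ka² + 4·Ka·C₀))/2 = 5.20 × 10^-5 M
pH = −log[H+] = −log(5.20 × 10^-5) = 4.28

pH = 4.28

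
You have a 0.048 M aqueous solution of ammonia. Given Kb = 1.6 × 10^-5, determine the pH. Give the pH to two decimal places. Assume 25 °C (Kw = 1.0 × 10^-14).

pH = 10.94

NH3 + H2O ⇌ NH4+ + OH-
From the ICE table, Kb = [OH-]²/(0.048 − [OH-]) = 1.6 × 10^-5.
Assume [OH-] ≪ 0.048: [OH-] ≈ √(1.6 × 10^-5 × 0.048) = 8.76 × 10^-4 M
pOH = 3.06, so pH = 14.00 − pOH = 10.94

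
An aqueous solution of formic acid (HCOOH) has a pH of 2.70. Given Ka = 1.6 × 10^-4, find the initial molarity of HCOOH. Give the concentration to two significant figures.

C₀ = 2.7 × 10^-2 M

[H+] = 10^(-2.70) = 2.00 × 10^-3 M = x
Ka = x²/(C₀ − x) ⇒ C₀ = x + x²/Ka
C₀ = 2.00 × 10^-3 + (2.00 × 10^-3)²/(1.6 × 10^-4) = 2.70 × 10^-2 M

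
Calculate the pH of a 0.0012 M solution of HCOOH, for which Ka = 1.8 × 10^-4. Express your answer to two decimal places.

HCOOH ⇌ HCOO- + H+
From the ICE table, Ka = [H+]²/(0.0012 − [H+]) = 1.8 × 10^-4.
The 5% rule fails; solving [H+]² + Ka·[H+] − Ka·C₀ = 0 exactly:
[H+] = (−Ka + √(Ka² + 4·Ka·C₀))/2 = 3.83 × 10^-4 M
pH = −log[H+] = −log(3.83 × 10^-4) = 3.42

pH = 3.42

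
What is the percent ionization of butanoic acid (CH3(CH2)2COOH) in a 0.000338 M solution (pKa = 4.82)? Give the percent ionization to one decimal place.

CH3(CH2)2COOH ⇌ CH3(CH2)2COO- + H+; let x = [H+] at equilibrium.
Ka = 10^(−4.82) = 1.51 × 10^-5
Ka = x²/(C₀ − x); solving the quadratic gives x = 6.43 × 10^-5 M.
Fraction ionized = 6.43 × 10^-5 / 0.000338 = 0.1902 → 19.0%

19.0%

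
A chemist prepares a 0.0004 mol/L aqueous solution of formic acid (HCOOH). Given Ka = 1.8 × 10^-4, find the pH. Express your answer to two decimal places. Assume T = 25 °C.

HCOOH ⇌ HCOO- + H+
From the ICE table, Ka = x²/(0.0004 − x) = 1.8 × 10^-4.
Here C₀/Ka ≈ 2.22, so the small-x approximation fails. Use the quadratic:
x = [−0.00018 + √(0.00018² + 2.88e-07)]/2 = 1.93 × 10^-4 M
pH = −log[H+] = −log(1.93 × 10^-4) = 3.71

pH = 3.71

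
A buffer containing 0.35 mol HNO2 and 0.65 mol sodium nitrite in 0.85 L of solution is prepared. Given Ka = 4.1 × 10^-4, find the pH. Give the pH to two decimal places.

pKa = −log(4.1 × 10^-4) = 3.387
pH = pKa + log([A⁻]/[HA]) = 3.387 + log(0.65/0.35)
pH = 3.387 + (+0.269) = 3.66

pH = 3.66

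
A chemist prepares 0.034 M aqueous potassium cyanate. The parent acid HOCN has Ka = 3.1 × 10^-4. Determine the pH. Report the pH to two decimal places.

pH = 8.02

OCN- is the conjugate base of the weak acid HOCN.
Kb = Kw/Ka = 1.0×10^-14 / 3.1 × 10^-4 = 3.23 × 10^-11
Kb = x²/(0.034 − x) = 3.23 × 10^-11
Neglecting x in the denominator: x = √(3.23 × 10^-11 × 0.034) = 1.05 × 10^-6 M
pOH = −log(1.05 × 10^-6) = 5.98; pH = 14.00 − 5.98 = 8.02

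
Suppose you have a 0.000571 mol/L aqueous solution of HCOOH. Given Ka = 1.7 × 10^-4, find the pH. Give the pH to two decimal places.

HCOOH ⇌ HCOO- + H+
Let x = [H+] at equilibrium. Ka = x²/(0.000571 − x).
The 5% rule fails; solving x² + Ka·x − Ka·C₀ = 0 exactly:
x = (−Ka + √(Ka² + 4·Ka·C₀))/2 = 2.38 × 10^-4 M
pH = −log(2.38 × 10^-4) = 3.62

pH = 3.62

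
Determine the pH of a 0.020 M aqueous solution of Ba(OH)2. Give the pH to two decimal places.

Ba(OH)2 is a strong base (each formula unit releases 2 OH-); [OH-] = 0.04 M.
pOH = -log(0.04) = 1.40
pH = 14.00 - 1.40 = 12.60

pH = 12.60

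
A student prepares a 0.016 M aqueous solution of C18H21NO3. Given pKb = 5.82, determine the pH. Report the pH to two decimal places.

pH = 10.19

C18H21NO3 + H2O ⇌ C18H22NO3+ + OH-
Kb = 10^(−5.82) = 1.51 × 10^-6
Kb = x²/(0.016 − x) = 1.51 × 10^-6
Assume x ≪ 0.016: x ≈ √(1.51 × 10^-6 × 0.016) = 1.55 × 10^-4 M
pOH = 3.81, so pH = 14.00 − pOH = 10.19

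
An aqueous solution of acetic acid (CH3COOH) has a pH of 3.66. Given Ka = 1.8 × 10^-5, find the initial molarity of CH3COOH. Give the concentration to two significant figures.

C₀ = 2.9 × 10^-3 M

[H+] = 10^(-3.66) = 2.19 × 10^-4 M = x
Ka = x²/(C₀ − x) ⇒ C₀ = x + x²/Ka
C₀ = 2.19 × 10^-4 + (2.19 × 10^-4)²/(1.8 × 10^-5) = 2.88 × 10^-3 M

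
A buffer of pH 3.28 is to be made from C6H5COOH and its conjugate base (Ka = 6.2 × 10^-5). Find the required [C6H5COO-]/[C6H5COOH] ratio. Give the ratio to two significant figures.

ratio = 0.12

pKa = -log(6.2 × 10^-5) = 4.208
pH = pKa + log(r) ⇒ log(r) = 3.28 − 4.208 = -0.928
r = [C6H5COO-]/[C6H5COOH] = 10^(-0.928) = 0.118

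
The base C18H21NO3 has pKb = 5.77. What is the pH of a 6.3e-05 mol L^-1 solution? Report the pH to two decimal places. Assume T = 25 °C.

C18H21NO3 + H2O ⇌ C18H22NO3+ + OH-
Kb = 10^(−5.77) = 1.70 × 10^-6
From the ICE table, Kb = [OH-]²/(6.3e-05 − [OH-]) = 1.70 × 10^-6.
[OH-] is not negligible relative to C₀; solve [OH-]² + 1.7e-06·[OH-] − 1.07e-10 = 0.
[OH-] = (−Kb + √(Kb² + 4·Kb·C₀))/2 = 9.53 × 10^-6 M
pOH = −log(9.53 × 10^-6) = 5.02; pH = 14.00 − 5.02 = 8.98

pH = 8.98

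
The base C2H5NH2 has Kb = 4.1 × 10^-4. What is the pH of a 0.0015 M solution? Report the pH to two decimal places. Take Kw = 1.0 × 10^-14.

C2H5NH2 + H2O ⇌ C2H5NH3+ + OH-
From the ICE table, Kb = [OH-]²/(0.0015 − [OH-]) = 4.1 × 10^-4.
Here C₀/Kb ≈ 3.66, so the small-[OH-] approximation fails. Use the quadratic:
[OH-] = [−0.00041 + √(0.00041² + 2.46e-06)]/2 = 6.06 × 10^-4 M
pOH = −log(6.06 × 10^-4) = 3.22; pH = 14.00 − 3.22 = 10.78

pH = 10.78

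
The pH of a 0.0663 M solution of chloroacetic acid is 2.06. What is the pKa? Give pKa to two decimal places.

pKa = 2.88

[H+] = 10^(-2.06) = 8.71 × 10^-3 M
At equilibrium [HA] = 0.0663 − 8.71 × 10^-3 = 5.76 × 10^-2 M
Ka = [H+][A-]/[HA] = (8.71 × 10^-3)² / 5.76 × 10^-2 = 1.32 × 10^-3
pKa = -log(1.32 × 10^-3) = 2.88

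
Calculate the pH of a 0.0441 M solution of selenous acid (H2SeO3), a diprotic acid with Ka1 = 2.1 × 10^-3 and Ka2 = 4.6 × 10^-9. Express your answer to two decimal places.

Ka1 ≫ Ka2, so treat the first dissociation as the only significant source of H+.
Ka1 = x²/(0.0441 − x) = 2.1 × 10^-3
Solving the quadratic: x = (−Ka1 + √(Ka1² + 4·Ka1·C₀))/2 = 8.63 × 10^-3 M
pH = −log(8.63 × 10^-3) = 2.06

pH = 2.06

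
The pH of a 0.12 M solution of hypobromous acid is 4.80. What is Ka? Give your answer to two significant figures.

[H+] = 10^(-4.80) = 1.58 × 10^-5 M
At equilibrium [HA] = 0.12 − 1.58 × 10^-5 = 1.20 × 10^-1 M
Ka = [H+][A-]/[HA] = (1.58 × 10^-5)² / 1.20 × 10^-1 = 2.1 × 10^-9

Ka = 2.1 × 10^-9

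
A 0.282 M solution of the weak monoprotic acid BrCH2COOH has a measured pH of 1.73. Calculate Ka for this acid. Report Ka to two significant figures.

Ka = 1.3 × 10^-3

[H+] = 10^(-1.73) = 1.86 × 10^-2 M
At equilibrium [HA] = 0.282 − 1.86 × 10^-2 = 2.63 × 10^-1 M
Ka = [H+][A-]/[HA] = (1.86 × 10^-2)² / 2.63 × 10^-1 = 1.3 × 10^-3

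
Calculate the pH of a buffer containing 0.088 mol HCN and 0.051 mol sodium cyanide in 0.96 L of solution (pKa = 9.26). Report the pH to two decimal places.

pH = pKa + log([A⁻]/[HA]) = 9.26 + log(0.051/0.088)
pH = 9.26 + (-0.237) = 9.02

pH = 9.02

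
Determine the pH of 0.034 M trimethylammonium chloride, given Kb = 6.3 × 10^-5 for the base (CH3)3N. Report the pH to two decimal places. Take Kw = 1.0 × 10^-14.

(CH3)3NH+ is the conjugate acid of the weak base (CH3)3N.
Ka = Kw/Kb = 1.0×10^-14 / 6.3 × 10^-5 = 1.59 × 10^-10
From the ICE table, Ka = [H+]²/(0.034 − [H+]) = 1.59 × 10^-10.
Neglecting [H+] in the denominator: [H+] = √(1.59 × 10^-10 × 0.034) = 2.33 × 10^-6 M
Check: 0.0068% ionized — well under 5%, approximation valid.
pH = −log[H+] = −log(2.33 × 10^-6) = 5.63

pH = 5.63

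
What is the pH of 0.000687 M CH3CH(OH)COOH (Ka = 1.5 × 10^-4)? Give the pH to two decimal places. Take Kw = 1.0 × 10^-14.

pH = 3.59

CH3CH(OH)COOH ⇌ CH3CH(OH)COO- + H+
From the ICE table, Ka = [H+]²/(0.000687 − [H+]) = 1.5 × 10^-4.
Here C₀/Ka ≈ 4.58, so the small-[H+] approximation fails. Use the quadratic:
[H+] = (−Ka + √(Ka² + 4·Ka·C₀))/2 = 2.55 × 10^-4 M
pH = −log(2.55 × 10^-4) = 3.59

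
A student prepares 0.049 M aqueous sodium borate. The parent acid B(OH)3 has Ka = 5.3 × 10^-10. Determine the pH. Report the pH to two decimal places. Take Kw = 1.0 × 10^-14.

pH = 10.98

B(OH)4- is the conjugate base of the weak acid B(OH)3.
Kb = Kw/Ka = 1.0×10^-14 / 5.3 × 10^-10 = 1.89 × 10^-5
From the ICE table, Kb = [OH-]²/(0.049 − [OH-]) = 1.89 × 10^-5.
Neglecting [OH-] in the denominator: [OH-] = √(1.89 × 10^-5 × 0.049) = 9.62 × 10^-4 M
pOH = 3.02, so pH = 14.00 − pOH = 10.98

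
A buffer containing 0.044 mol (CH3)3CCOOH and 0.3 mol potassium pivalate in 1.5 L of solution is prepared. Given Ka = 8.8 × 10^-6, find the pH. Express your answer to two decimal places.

pH = 5.89

pKa = −log(8.8 × 10^-6) = 5.056
Henderson–Hasselbalch: pH = pKa + log([(CH3)3CCOO-]/[(CH3)3CCOOH]) = 5.056 + log(0.3/0.044)
pH = 5.056 + (+0.834) = 5.89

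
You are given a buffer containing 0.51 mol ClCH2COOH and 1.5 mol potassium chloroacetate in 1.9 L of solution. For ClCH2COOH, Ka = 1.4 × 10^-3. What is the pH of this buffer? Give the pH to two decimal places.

pKa = −log(1.4 × 10^-3) = 2.854
pH = pKa + log([A⁻]/[HA]) = 2.854 + log(1.5/0.51)
pH = 2.854 + (+0.469) = 3.32

pH = 3.32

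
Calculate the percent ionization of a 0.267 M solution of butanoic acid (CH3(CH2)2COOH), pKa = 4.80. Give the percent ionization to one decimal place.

CH3(CH2)2COOH ⇌ CH3(CH2)2COO- + H+; let x = [H+] at equilibrium.
Ka = 10^(−4.80) = 1.58 × 10^-5
x ≈ √(Ka·C₀) = √(1.58 × 10^-5 × 0.267) = 2.05 × 10^-3 M
Fraction ionized = 2.05 × 10^-3 / 0.267 = 0.0077 → 0.8%

0.8%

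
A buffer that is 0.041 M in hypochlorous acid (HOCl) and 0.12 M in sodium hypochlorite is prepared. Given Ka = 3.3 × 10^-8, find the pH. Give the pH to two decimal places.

pKa = −log(3.3 × 10^-8) = 7.481
Henderson–Hasselbalch: pH = pKa + log([OCl-]/[HOCl]) = 7.481 + log(0.12/0.041)
pH = 7.481 + (+0.466) = 7.95

pH = 7.95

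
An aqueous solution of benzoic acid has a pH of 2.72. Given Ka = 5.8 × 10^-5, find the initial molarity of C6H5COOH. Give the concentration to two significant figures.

C₀ = 6.5 × 10^-2 M

[H+] = 10^(-2.72) = 1.91 × 10^-3 M = x
Ka = x²/(C₀ − x) ⇒ C₀ = x + x²/Ka
C₀ = 1.91 × 10^-3 + (1.91 × 10^-3)²/(5.8 × 10^-5) = 6.48 × 10^-2 M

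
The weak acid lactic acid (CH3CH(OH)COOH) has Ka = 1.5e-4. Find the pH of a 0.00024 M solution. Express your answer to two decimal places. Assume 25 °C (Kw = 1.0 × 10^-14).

CH3CH(OH)COOH ⇌ CH3CH(OH)COO- + H+
Ka = [H+]²/(0.00024 − [H+]) = 1.5 × 10^-4
The 5% rule fails; solving [H+]² + Ka·[H+] − Ka·C₀ = 0 exactly:
[H+] = (−Ka + √(Ka² + 4·Ka·C₀))/2 = 1.29 × 10^-4 M
pH = −log(1.29 × 10^-4) = 3.89

pH = 3.89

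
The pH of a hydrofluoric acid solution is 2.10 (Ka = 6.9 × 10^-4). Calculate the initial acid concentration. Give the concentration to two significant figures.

[H+] = 10^(-2.10) = 7.94 × 10^-3 M = x
Ka = x²/(C₀ − x) ⇒ C₀ = x + x²/Ka
C₀ = 7.94 × 10^-3 + (7.94 × 10^-3)²/(6.9 × 10^-4) = 9.93 × 10^-2 M

C₀ = 9.9 × 10^-2 M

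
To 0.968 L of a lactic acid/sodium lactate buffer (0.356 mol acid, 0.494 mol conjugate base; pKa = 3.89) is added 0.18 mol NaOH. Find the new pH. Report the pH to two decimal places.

pH = 4.47

OH- converts CH3CH(OH)COOH to CH3CH(OH)COO-: CH3CH(OH)COOH → 0.176 mol, CH3CH(OH)COO- → 0.674 mol.
pH = pKa + log([A⁻]/[HA]) = 3.89 + log(0.674/0.176) = 3.89 +0.583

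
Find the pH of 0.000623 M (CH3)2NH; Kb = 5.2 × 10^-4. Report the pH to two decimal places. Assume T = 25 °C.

(CH3)2NH + H2O ⇌ (CH3)2NH2+ + OH-
Let x = [OH-] at equilibrium. Kb = x²/(0.000623 − x).
Here C₀/Kb ≈ 1.2, so the small-x approximation fails. Use the quadratic:
x = [−0.00052 + √(0.00052² + 1.3e-06)]/2 = 3.66 × 10^-4 M
pOH = −log(3.66 × 10^-4) = 3.44; pH = 14.00 − 3.44 = 10.56

pH = 10.56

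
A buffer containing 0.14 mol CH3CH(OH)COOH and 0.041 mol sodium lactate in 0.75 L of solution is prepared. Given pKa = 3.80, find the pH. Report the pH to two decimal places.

pH = 3.27

pH = pKa + log([A⁻]/[HA]) = 3.80 + log(0.041/0.14)
pH = 3.80 + (-0.533) = 3.27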